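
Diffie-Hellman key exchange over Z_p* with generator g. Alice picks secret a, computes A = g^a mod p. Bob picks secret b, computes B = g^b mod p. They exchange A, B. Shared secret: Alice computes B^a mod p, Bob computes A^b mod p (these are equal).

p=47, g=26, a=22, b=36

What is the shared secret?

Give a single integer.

Answer: 27

Derivation:
A = 26^22 mod 47  (bits of 22 = 10110)
  bit 0 = 1: r = r^2 * 26 mod 47 = 1^2 * 26 = 1*26 = 26
  bit 1 = 0: r = r^2 mod 47 = 26^2 = 18
  bit 2 = 1: r = r^2 * 26 mod 47 = 18^2 * 26 = 42*26 = 11
  bit 3 = 1: r = r^2 * 26 mod 47 = 11^2 * 26 = 27*26 = 44
  bit 4 = 0: r = r^2 mod 47 = 44^2 = 9
  -> A = 9
B = 26^36 mod 47  (bits of 36 = 100100)
  bit 0 = 1: r = r^2 * 26 mod 47 = 1^2 * 26 = 1*26 = 26
  bit 1 = 0: r = r^2 mod 47 = 26^2 = 18
  bit 2 = 0: r = r^2 mod 47 = 18^2 = 42
  bit 3 = 1: r = r^2 * 26 mod 47 = 42^2 * 26 = 25*26 = 39
  bit 4 = 0: r = r^2 mod 47 = 39^2 = 17
  bit 5 = 0: r = r^2 mod 47 = 17^2 = 7
  -> B = 7
s = B^a = 7^22 mod 47  (bits of 22 = 10110)
  bit 0 = 1: r = r^2 * 7 mod 47 = 1^2 * 7 = 1*7 = 7
  bit 1 = 0: r = r^2 mod 47 = 7^2 = 2
  bit 2 = 1: r = r^2 * 7 mod 47 = 2^2 * 7 = 4*7 = 28
  bit 3 = 1: r = r^2 * 7 mod 47 = 28^2 * 7 = 32*7 = 36
  bit 4 = 0: r = r^2 mod 47 = 36^2 = 27
  -> s = B^a = 27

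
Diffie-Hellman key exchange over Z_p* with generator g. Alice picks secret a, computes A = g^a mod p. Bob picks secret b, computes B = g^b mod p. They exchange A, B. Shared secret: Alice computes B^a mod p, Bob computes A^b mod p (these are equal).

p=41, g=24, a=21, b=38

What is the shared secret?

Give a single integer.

A = 24^21 mod 41  (bits of 21 = 10101)
  bit 0 = 1: r = r^2 * 24 mod 41 = 1^2 * 24 = 1*24 = 24
  bit 1 = 0: r = r^2 mod 41 = 24^2 = 2
  bit 2 = 1: r = r^2 * 24 mod 41 = 2^2 * 24 = 4*24 = 14
  bit 3 = 0: r = r^2 mod 41 = 14^2 = 32
  bit 4 = 1: r = r^2 * 24 mod 41 = 32^2 * 24 = 40*24 = 17
  -> A = 17
B = 24^38 mod 41  (bits of 38 = 100110)
  bit 0 = 1: r = r^2 * 24 mod 41 = 1^2 * 24 = 1*24 = 24
  bit 1 = 0: r = r^2 mod 41 = 24^2 = 2
  bit 2 = 0: r = r^2 mod 41 = 2^2 = 4
  bit 3 = 1: r = r^2 * 24 mod 41 = 4^2 * 24 = 16*24 = 15
  bit 4 = 1: r = r^2 * 24 mod 41 = 15^2 * 24 = 20*24 = 29
  bit 5 = 0: r = r^2 mod 41 = 29^2 = 21
  -> B = 21
s = B^a = 21^21 mod 41  (bits of 21 = 10101)
  bit 0 = 1: r = r^2 * 21 mod 41 = 1^2 * 21 = 1*21 = 21
  bit 1 = 0: r = r^2 mod 41 = 21^2 = 31
  bit 2 = 1: r = r^2 * 21 mod 41 = 31^2 * 21 = 18*21 = 9
  bit 3 = 0: r = r^2 mod 41 = 9^2 = 40
  bit 4 = 1: r = r^2 * 21 mod 41 = 40^2 * 21 = 1*21 = 21
  -> s = B^a = 21

Answer: 21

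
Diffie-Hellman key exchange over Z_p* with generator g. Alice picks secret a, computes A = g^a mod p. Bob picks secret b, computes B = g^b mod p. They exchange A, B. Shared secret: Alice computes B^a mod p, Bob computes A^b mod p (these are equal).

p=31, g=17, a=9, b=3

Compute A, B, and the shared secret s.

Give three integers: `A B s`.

Answer: 27 15 29

Derivation:
A = 17^9 mod 31  (bits of 9 = 1001)
  bit 0 = 1: r = r^2 * 17 mod 31 = 1^2 * 17 = 1*17 = 17
  bit 1 = 0: r = r^2 mod 31 = 17^2 = 10
  bit 2 = 0: r = r^2 mod 31 = 10^2 = 7
  bit 3 = 1: r = r^2 * 17 mod 31 = 7^2 * 17 = 18*17 = 27
  -> A = 27
B = 17^3 mod 31  (bits of 3 = 11)
  bit 0 = 1: r = r^2 * 17 mod 31 = 1^2 * 17 = 1*17 = 17
  bit 1 = 1: r = r^2 * 17 mod 31 = 17^2 * 17 = 10*17 = 15
  -> B = 15
s = B^a = 15^9 mod 31  (bits of 9 = 1001)
  bit 0 = 1: r = r^2 * 15 mod 31 = 1^2 * 15 = 1*15 = 15
  bit 1 = 0: r = r^2 mod 31 = 15^2 = 8
  bit 2 = 0: r = r^2 mod 31 = 8^2 = 2
  bit 3 = 1: r = r^2 * 15 mod 31 = 2^2 * 15 = 4*15 = 29
  -> s = B^a = 29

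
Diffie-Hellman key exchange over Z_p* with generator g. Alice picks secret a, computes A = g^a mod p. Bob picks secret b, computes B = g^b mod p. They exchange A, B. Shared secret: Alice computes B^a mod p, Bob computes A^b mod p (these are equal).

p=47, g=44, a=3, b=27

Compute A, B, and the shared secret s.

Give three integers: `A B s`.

A = 44^3 mod 47  (bits of 3 = 11)
  bit 0 = 1: r = r^2 * 44 mod 47 = 1^2 * 44 = 1*44 = 44
  bit 1 = 1: r = r^2 * 44 mod 47 = 44^2 * 44 = 9*44 = 20
  -> A = 20
B = 44^27 mod 47  (bits of 27 = 11011)
  bit 0 = 1: r = r^2 * 44 mod 47 = 1^2 * 44 = 1*44 = 44
  bit 1 = 1: r = r^2 * 44 mod 47 = 44^2 * 44 = 9*44 = 20
  bit 2 = 0: r = r^2 mod 47 = 20^2 = 24
  bit 3 = 1: r = r^2 * 44 mod 47 = 24^2 * 44 = 12*44 = 11
  bit 4 = 1: r = r^2 * 44 mod 47 = 11^2 * 44 = 27*44 = 13
  -> B = 13
s = B^a = 13^3 mod 47  (bits of 3 = 11)
  bit 0 = 1: r = r^2 * 13 mod 47 = 1^2 * 13 = 1*13 = 13
  bit 1 = 1: r = r^2 * 13 mod 47 = 13^2 * 13 = 28*13 = 35
  -> s = B^a = 35

Answer: 20 13 35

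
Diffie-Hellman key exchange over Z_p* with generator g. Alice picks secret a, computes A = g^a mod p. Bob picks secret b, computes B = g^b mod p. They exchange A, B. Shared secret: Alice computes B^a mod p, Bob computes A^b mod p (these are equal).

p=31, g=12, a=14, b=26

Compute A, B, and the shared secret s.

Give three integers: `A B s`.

Answer: 18 10 28

Derivation:
A = 12^14 mod 31  (bits of 14 = 1110)
  bit 0 = 1: r = r^2 * 12 mod 31 = 1^2 * 12 = 1*12 = 12
  bit 1 = 1: r = r^2 * 12 mod 31 = 12^2 * 12 = 20*12 = 23
  bit 2 = 1: r = r^2 * 12 mod 31 = 23^2 * 12 = 2*12 = 24
  bit 3 = 0: r = r^2 mod 31 = 24^2 = 18
  -> A = 18
B = 12^26 mod 31  (bits of 26 = 11010)
  bit 0 = 1: r = r^2 * 12 mod 31 = 1^2 * 12 = 1*12 = 12
  bit 1 = 1: r = r^2 * 12 mod 31 = 12^2 * 12 = 20*12 = 23
  bit 2 = 0: r = r^2 mod 31 = 23^2 = 2
  bit 3 = 1: r = r^2 * 12 mod 31 = 2^2 * 12 = 4*12 = 17
  bit 4 = 0: r = r^2 mod 31 = 17^2 = 10
  -> B = 10
s = B^a = 10^14 mod 31  (bits of 14 = 1110)
  bit 0 = 1: r = r^2 * 10 mod 31 = 1^2 * 10 = 1*10 = 10
  bit 1 = 1: r = r^2 * 10 mod 31 = 10^2 * 10 = 7*10 = 8
  bit 2 = 1: r = r^2 * 10 mod 31 = 8^2 * 10 = 2*10 = 20
  bit 3 = 0: r = r^2 mod 31 = 20^2 = 28
  -> s = B^a = 28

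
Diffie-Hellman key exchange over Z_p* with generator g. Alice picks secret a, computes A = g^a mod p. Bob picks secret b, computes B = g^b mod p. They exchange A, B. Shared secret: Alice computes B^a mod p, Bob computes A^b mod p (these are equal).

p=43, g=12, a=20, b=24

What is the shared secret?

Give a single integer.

Answer: 16

Derivation:
A = 12^20 mod 43  (bits of 20 = 10100)
  bit 0 = 1: r = r^2 * 12 mod 43 = 1^2 * 12 = 1*12 = 12
  bit 1 = 0: r = r^2 mod 43 = 12^2 = 15
  bit 2 = 1: r = r^2 * 12 mod 43 = 15^2 * 12 = 10*12 = 34
  bit 3 = 0: r = r^2 mod 43 = 34^2 = 38
  bit 4 = 0: r = r^2 mod 43 = 38^2 = 25
  -> A = 25
B = 12^24 mod 43  (bits of 24 = 11000)
  bit 0 = 1: r = r^2 * 12 mod 43 = 1^2 * 12 = 1*12 = 12
  bit 1 = 1: r = r^2 * 12 mod 43 = 12^2 * 12 = 15*12 = 8
  bit 2 = 0: r = r^2 mod 43 = 8^2 = 21
  bit 3 = 0: r = r^2 mod 43 = 21^2 = 11
  bit 4 = 0: r = r^2 mod 43 = 11^2 = 35
  -> B = 35
s = B^a = 35^20 mod 43  (bits of 20 = 10100)
  bit 0 = 1: r = r^2 * 35 mod 43 = 1^2 * 35 = 1*35 = 35
  bit 1 = 0: r = r^2 mod 43 = 35^2 = 21
  bit 2 = 1: r = r^2 * 35 mod 43 = 21^2 * 35 = 11*35 = 41
  bit 3 = 0: r = r^2 mod 43 = 41^2 = 4
  bit 4 = 0: r = r^2 mod 43 = 4^2 = 16
  -> s = B^a = 16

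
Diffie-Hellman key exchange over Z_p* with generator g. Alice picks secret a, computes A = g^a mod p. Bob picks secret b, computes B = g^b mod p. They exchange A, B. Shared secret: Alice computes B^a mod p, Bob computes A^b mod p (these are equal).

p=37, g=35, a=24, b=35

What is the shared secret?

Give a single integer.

Answer: 26

Derivation:
A = 35^24 mod 37  (bits of 24 = 11000)
  bit 0 = 1: r = r^2 * 35 mod 37 = 1^2 * 35 = 1*35 = 35
  bit 1 = 1: r = r^2 * 35 mod 37 = 35^2 * 35 = 4*35 = 29
  bit 2 = 0: r = r^2 mod 37 = 29^2 = 27
  bit 3 = 0: r = r^2 mod 37 = 27^2 = 26
  bit 4 = 0: r = r^2 mod 37 = 26^2 = 10
  -> A = 10
B = 35^35 mod 37  (bits of 35 = 100011)
  bit 0 = 1: r = r^2 * 35 mod 37 = 1^2 * 35 = 1*35 = 35
  bit 1 = 0: r = r^2 mod 37 = 35^2 = 4
  bit 2 = 0: r = r^2 mod 37 = 4^2 = 16
  bit 3 = 0: r = r^2 mod 37 = 16^2 = 34
  bit 4 = 1: r = r^2 * 35 mod 37 = 34^2 * 35 = 9*35 = 19
  bit 5 = 1: r = r^2 * 35 mod 37 = 19^2 * 35 = 28*35 = 18
  -> B = 18
s = B^a = 18^24 mod 37  (bits of 24 = 11000)
  bit 0 = 1: r = r^2 * 18 mod 37 = 1^2 * 18 = 1*18 = 18
  bit 1 = 1: r = r^2 * 18 mod 37 = 18^2 * 18 = 28*18 = 23
  bit 2 = 0: r = r^2 mod 37 = 23^2 = 11
  bit 3 = 0: r = r^2 mod 37 = 11^2 = 10
  bit 4 = 0: r = r^2 mod 37 = 10^2 = 26
  -> s = B^a = 26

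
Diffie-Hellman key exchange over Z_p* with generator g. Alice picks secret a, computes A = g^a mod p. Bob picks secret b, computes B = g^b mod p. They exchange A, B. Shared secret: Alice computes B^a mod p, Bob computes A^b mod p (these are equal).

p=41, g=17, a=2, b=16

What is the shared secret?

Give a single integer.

A = 17^2 mod 41  (bits of 2 = 10)
  bit 0 = 1: r = r^2 * 17 mod 41 = 1^2 * 17 = 1*17 = 17
  bit 1 = 0: r = r^2 mod 41 = 17^2 = 2
  -> A = 2
B = 17^16 mod 41  (bits of 16 = 10000)
  bit 0 = 1: r = r^2 * 17 mod 41 = 1^2 * 17 = 1*17 = 17
  bit 1 = 0: r = r^2 mod 41 = 17^2 = 2
  bit 2 = 0: r = r^2 mod 41 = 2^2 = 4
  bit 3 = 0: r = r^2 mod 41 = 4^2 = 16
  bit 4 = 0: r = r^2 mod 41 = 16^2 = 10
  -> B = 10
s = B^a = 10^2 mod 41  (bits of 2 = 10)
  bit 0 = 1: r = r^2 * 10 mod 41 = 1^2 * 10 = 1*10 = 10
  bit 1 = 0: r = r^2 mod 41 = 10^2 = 18
  -> s = B^a = 18

Answer: 18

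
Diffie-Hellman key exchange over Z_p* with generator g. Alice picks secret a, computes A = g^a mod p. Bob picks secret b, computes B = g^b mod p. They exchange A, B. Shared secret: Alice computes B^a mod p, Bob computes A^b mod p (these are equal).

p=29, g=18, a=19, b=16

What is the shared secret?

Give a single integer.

A = 18^19 mod 29  (bits of 19 = 10011)
  bit 0 = 1: r = r^2 * 18 mod 29 = 1^2 * 18 = 1*18 = 18
  bit 1 = 0: r = r^2 mod 29 = 18^2 = 5
  bit 2 = 0: r = r^2 mod 29 = 5^2 = 25
  bit 3 = 1: r = r^2 * 18 mod 29 = 25^2 * 18 = 16*18 = 27
  bit 4 = 1: r = r^2 * 18 mod 29 = 27^2 * 18 = 4*18 = 14
  -> A = 14
B = 18^16 mod 29  (bits of 16 = 10000)
  bit 0 = 1: r = r^2 * 18 mod 29 = 1^2 * 18 = 1*18 = 18
  bit 1 = 0: r = r^2 mod 29 = 18^2 = 5
  bit 2 = 0: r = r^2 mod 29 = 5^2 = 25
  bit 3 = 0: r = r^2 mod 29 = 25^2 = 16
  bit 4 = 0: r = r^2 mod 29 = 16^2 = 24
  -> B = 24
s = B^a = 24^19 mod 29  (bits of 19 = 10011)
  bit 0 = 1: r = r^2 * 24 mod 29 = 1^2 * 24 = 1*24 = 24
  bit 1 = 0: r = r^2 mod 29 = 24^2 = 25
  bit 2 = 0: r = r^2 mod 29 = 25^2 = 16
  bit 3 = 1: r = r^2 * 24 mod 29 = 16^2 * 24 = 24*24 = 25
  bit 4 = 1: r = r^2 * 24 mod 29 = 25^2 * 24 = 16*24 = 7
  -> s = B^a = 7

Answer: 7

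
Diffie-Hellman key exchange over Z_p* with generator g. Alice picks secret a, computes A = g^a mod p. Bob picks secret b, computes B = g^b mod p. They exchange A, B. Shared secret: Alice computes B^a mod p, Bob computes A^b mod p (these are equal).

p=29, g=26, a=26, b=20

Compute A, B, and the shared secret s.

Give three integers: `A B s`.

A = 26^26 mod 29  (bits of 26 = 11010)
  bit 0 = 1: r = r^2 * 26 mod 29 = 1^2 * 26 = 1*26 = 26
  bit 1 = 1: r = r^2 * 26 mod 29 = 26^2 * 26 = 9*26 = 2
  bit 2 = 0: r = r^2 mod 29 = 2^2 = 4
  bit 3 = 1: r = r^2 * 26 mod 29 = 4^2 * 26 = 16*26 = 10
  bit 4 = 0: r = r^2 mod 29 = 10^2 = 13
  -> A = 13
B = 26^20 mod 29  (bits of 20 = 10100)
  bit 0 = 1: r = r^2 * 26 mod 29 = 1^2 * 26 = 1*26 = 26
  bit 1 = 0: r = r^2 mod 29 = 26^2 = 9
  bit 2 = 1: r = r^2 * 26 mod 29 = 9^2 * 26 = 23*26 = 18
  bit 3 = 0: r = r^2 mod 29 = 18^2 = 5
  bit 4 = 0: r = r^2 mod 29 = 5^2 = 25
  -> B = 25
s = B^a = 25^26 mod 29  (bits of 26 = 11010)
  bit 0 = 1: r = r^2 * 25 mod 29 = 1^2 * 25 = 1*25 = 25
  bit 1 = 1: r = r^2 * 25 mod 29 = 25^2 * 25 = 16*25 = 23
  bit 2 = 0: r = r^2 mod 29 = 23^2 = 7
  bit 3 = 1: r = r^2 * 25 mod 29 = 7^2 * 25 = 20*25 = 7
  bit 4 = 0: r = r^2 mod 29 = 7^2 = 20
  -> s = B^a = 20

Answer: 13 25 20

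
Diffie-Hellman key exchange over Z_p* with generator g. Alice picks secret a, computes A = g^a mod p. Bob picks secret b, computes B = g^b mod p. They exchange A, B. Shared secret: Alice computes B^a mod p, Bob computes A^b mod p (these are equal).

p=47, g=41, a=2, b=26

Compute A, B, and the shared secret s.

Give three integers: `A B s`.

A = 41^2 mod 47  (bits of 2 = 10)
  bit 0 = 1: r = r^2 * 41 mod 47 = 1^2 * 41 = 1*41 = 41
  bit 1 = 0: r = r^2 mod 47 = 41^2 = 36
  -> A = 36
B = 41^26 mod 47  (bits of 26 = 11010)
  bit 0 = 1: r = r^2 * 41 mod 47 = 1^2 * 41 = 1*41 = 41
  bit 1 = 1: r = r^2 * 41 mod 47 = 41^2 * 41 = 36*41 = 19
  bit 2 = 0: r = r^2 mod 47 = 19^2 = 32
  bit 3 = 1: r = r^2 * 41 mod 47 = 32^2 * 41 = 37*41 = 13
  bit 4 = 0: r = r^2 mod 47 = 13^2 = 28
  -> B = 28
s = B^a = 28^2 mod 47  (bits of 2 = 10)
  bit 0 = 1: r = r^2 * 28 mod 47 = 1^2 * 28 = 1*28 = 28
  bit 1 = 0: r = r^2 mod 47 = 28^2 = 32
  -> s = B^a = 32

Answer: 36 28 32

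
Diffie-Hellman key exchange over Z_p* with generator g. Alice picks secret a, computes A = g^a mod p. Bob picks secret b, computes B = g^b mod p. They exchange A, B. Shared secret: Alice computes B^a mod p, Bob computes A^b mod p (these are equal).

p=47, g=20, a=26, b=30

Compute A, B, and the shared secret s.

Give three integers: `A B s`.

A = 20^26 mod 47  (bits of 26 = 11010)
  bit 0 = 1: r = r^2 * 20 mod 47 = 1^2 * 20 = 1*20 = 20
  bit 1 = 1: r = r^2 * 20 mod 47 = 20^2 * 20 = 24*20 = 10
  bit 2 = 0: r = r^2 mod 47 = 10^2 = 6
  bit 3 = 1: r = r^2 * 20 mod 47 = 6^2 * 20 = 36*20 = 15
  bit 4 = 0: r = r^2 mod 47 = 15^2 = 37
  -> A = 37
B = 20^30 mod 47  (bits of 30 = 11110)
  bit 0 = 1: r = r^2 * 20 mod 47 = 1^2 * 20 = 1*20 = 20
  bit 1 = 1: r = r^2 * 20 mod 47 = 20^2 * 20 = 24*20 = 10
  bit 2 = 1: r = r^2 * 20 mod 47 = 10^2 * 20 = 6*20 = 26
  bit 3 = 1: r = r^2 * 20 mod 47 = 26^2 * 20 = 18*20 = 31
  bit 4 = 0: r = r^2 mod 47 = 31^2 = 21
  -> B = 21
s = B^a = 21^26 mod 47  (bits of 26 = 11010)
  bit 0 = 1: r = r^2 * 21 mod 47 = 1^2 * 21 = 1*21 = 21
  bit 1 = 1: r = r^2 * 21 mod 47 = 21^2 * 21 = 18*21 = 2
  bit 2 = 0: r = r^2 mod 47 = 2^2 = 4
  bit 3 = 1: r = r^2 * 21 mod 47 = 4^2 * 21 = 16*21 = 7
  bit 4 = 0: r = r^2 mod 47 = 7^2 = 2
  -> s = B^a = 2

Answer: 37 21 2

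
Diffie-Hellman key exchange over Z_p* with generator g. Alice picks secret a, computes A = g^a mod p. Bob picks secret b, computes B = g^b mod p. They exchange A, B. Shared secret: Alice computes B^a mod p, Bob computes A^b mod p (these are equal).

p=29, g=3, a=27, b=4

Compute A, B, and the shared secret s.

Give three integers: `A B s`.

A = 3^27 mod 29  (bits of 27 = 11011)
  bit 0 = 1: r = r^2 * 3 mod 29 = 1^2 * 3 = 1*3 = 3
  bit 1 = 1: r = r^2 * 3 mod 29 = 3^2 * 3 = 9*3 = 27
  bit 2 = 0: r = r^2 mod 29 = 27^2 = 4
  bit 3 = 1: r = r^2 * 3 mod 29 = 4^2 * 3 = 16*3 = 19
  bit 4 = 1: r = r^2 * 3 mod 29 = 19^2 * 3 = 13*3 = 10
  -> A = 10
B = 3^4 mod 29  (bits of 4 = 100)
  bit 0 = 1: r = r^2 * 3 mod 29 = 1^2 * 3 = 1*3 = 3
  bit 1 = 0: r = r^2 mod 29 = 3^2 = 9
  bit 2 = 0: r = r^2 mod 29 = 9^2 = 23
  -> B = 23
s = B^a = 23^27 mod 29  (bits of 27 = 11011)
  bit 0 = 1: r = r^2 * 23 mod 29 = 1^2 * 23 = 1*23 = 23
  bit 1 = 1: r = r^2 * 23 mod 29 = 23^2 * 23 = 7*23 = 16
  bit 2 = 0: r = r^2 mod 29 = 16^2 = 24
  bit 3 = 1: r = r^2 * 23 mod 29 = 24^2 * 23 = 25*23 = 24
  bit 4 = 1: r = r^2 * 23 mod 29 = 24^2 * 23 = 25*23 = 24
  -> s = B^a = 24

Answer: 10 23 24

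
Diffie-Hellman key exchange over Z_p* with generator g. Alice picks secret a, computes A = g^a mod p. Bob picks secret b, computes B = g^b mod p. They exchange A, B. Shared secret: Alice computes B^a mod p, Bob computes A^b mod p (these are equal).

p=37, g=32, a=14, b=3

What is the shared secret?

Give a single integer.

A = 32^14 mod 37  (bits of 14 = 1110)
  bit 0 = 1: r = r^2 * 32 mod 37 = 1^2 * 32 = 1*32 = 32
  bit 1 = 1: r = r^2 * 32 mod 37 = 32^2 * 32 = 25*32 = 23
  bit 2 = 1: r = r^2 * 32 mod 37 = 23^2 * 32 = 11*32 = 19
  bit 3 = 0: r = r^2 mod 37 = 19^2 = 28
  -> A = 28
B = 32^3 mod 37  (bits of 3 = 11)
  bit 0 = 1: r = r^2 * 32 mod 37 = 1^2 * 32 = 1*32 = 32
  bit 1 = 1: r = r^2 * 32 mod 37 = 32^2 * 32 = 25*32 = 23
  -> B = 23
s = B^a = 23^14 mod 37  (bits of 14 = 1110)
  bit 0 = 1: r = r^2 * 23 mod 37 = 1^2 * 23 = 1*23 = 23
  bit 1 = 1: r = r^2 * 23 mod 37 = 23^2 * 23 = 11*23 = 31
  bit 2 = 1: r = r^2 * 23 mod 37 = 31^2 * 23 = 36*23 = 14
  bit 3 = 0: r = r^2 mod 37 = 14^2 = 11
  -> s = B^a = 11

Answer: 11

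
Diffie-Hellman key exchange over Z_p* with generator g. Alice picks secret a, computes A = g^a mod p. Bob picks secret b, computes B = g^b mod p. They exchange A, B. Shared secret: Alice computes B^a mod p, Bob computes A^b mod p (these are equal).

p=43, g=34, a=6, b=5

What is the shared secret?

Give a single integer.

A = 34^6 mod 43  (bits of 6 = 110)
  bit 0 = 1: r = r^2 * 34 mod 43 = 1^2 * 34 = 1*34 = 34
  bit 1 = 1: r = r^2 * 34 mod 43 = 34^2 * 34 = 38*34 = 2
  bit 2 = 0: r = r^2 mod 43 = 2^2 = 4
  -> A = 4
B = 34^5 mod 43  (bits of 5 = 101)
  bit 0 = 1: r = r^2 * 34 mod 43 = 1^2 * 34 = 1*34 = 34
  bit 1 = 0: r = r^2 mod 43 = 34^2 = 38
  bit 2 = 1: r = r^2 * 34 mod 43 = 38^2 * 34 = 25*34 = 33
  -> B = 33
s = B^a = 33^6 mod 43  (bits of 6 = 110)
  bit 0 = 1: r = r^2 * 33 mod 43 = 1^2 * 33 = 1*33 = 33
  bit 1 = 1: r = r^2 * 33 mod 43 = 33^2 * 33 = 14*33 = 32
  bit 2 = 0: r = r^2 mod 43 = 32^2 = 35
  -> s = B^a = 35

Answer: 35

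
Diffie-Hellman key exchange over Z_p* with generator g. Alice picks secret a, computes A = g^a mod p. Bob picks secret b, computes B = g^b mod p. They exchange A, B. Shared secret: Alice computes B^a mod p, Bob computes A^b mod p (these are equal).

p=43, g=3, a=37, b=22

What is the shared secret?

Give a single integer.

Answer: 23

Derivation:
A = 3^37 mod 43  (bits of 37 = 100101)
  bit 0 = 1: r = r^2 * 3 mod 43 = 1^2 * 3 = 1*3 = 3
  bit 1 = 0: r = r^2 mod 43 = 3^2 = 9
  bit 2 = 0: r = r^2 mod 43 = 9^2 = 38
  bit 3 = 1: r = r^2 * 3 mod 43 = 38^2 * 3 = 25*3 = 32
  bit 4 = 0: r = r^2 mod 43 = 32^2 = 35
  bit 5 = 1: r = r^2 * 3 mod 43 = 35^2 * 3 = 21*3 = 20
  -> A = 20
B = 3^22 mod 43  (bits of 22 = 10110)
  bit 0 = 1: r = r^2 * 3 mod 43 = 1^2 * 3 = 1*3 = 3
  bit 1 = 0: r = r^2 mod 43 = 3^2 = 9
  bit 2 = 1: r = r^2 * 3 mod 43 = 9^2 * 3 = 38*3 = 28
  bit 3 = 1: r = r^2 * 3 mod 43 = 28^2 * 3 = 10*3 = 30
  bit 4 = 0: r = r^2 mod 43 = 30^2 = 40
  -> B = 40
s = B^a = 40^37 mod 43  (bits of 37 = 100101)
  bit 0 = 1: r = r^2 * 40 mod 43 = 1^2 * 40 = 1*40 = 40
  bit 1 = 0: r = r^2 mod 43 = 40^2 = 9
  bit 2 = 0: r = r^2 mod 43 = 9^2 = 38
  bit 3 = 1: r = r^2 * 40 mod 43 = 38^2 * 40 = 25*40 = 11
  bit 4 = 0: r = r^2 mod 43 = 11^2 = 35
  bit 5 = 1: r = r^2 * 40 mod 43 = 35^2 * 40 = 21*40 = 23
  -> s = B^a = 23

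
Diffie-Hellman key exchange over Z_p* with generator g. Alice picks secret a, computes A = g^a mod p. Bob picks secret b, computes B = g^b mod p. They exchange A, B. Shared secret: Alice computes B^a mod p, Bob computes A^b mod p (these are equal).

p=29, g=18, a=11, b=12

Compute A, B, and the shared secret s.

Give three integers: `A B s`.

A = 18^11 mod 29  (bits of 11 = 1011)
  bit 0 = 1: r = r^2 * 18 mod 29 = 1^2 * 18 = 1*18 = 18
  bit 1 = 0: r = r^2 mod 29 = 18^2 = 5
  bit 2 = 1: r = r^2 * 18 mod 29 = 5^2 * 18 = 25*18 = 15
  bit 3 = 1: r = r^2 * 18 mod 29 = 15^2 * 18 = 22*18 = 19
  -> A = 19
B = 18^12 mod 29  (bits of 12 = 1100)
  bit 0 = 1: r = r^2 * 18 mod 29 = 1^2 * 18 = 1*18 = 18
  bit 1 = 1: r = r^2 * 18 mod 29 = 18^2 * 18 = 5*18 = 3
  bit 2 = 0: r = r^2 mod 29 = 3^2 = 9
  bit 3 = 0: r = r^2 mod 29 = 9^2 = 23
  -> B = 23
s = B^a = 23^11 mod 29  (bits of 11 = 1011)
  bit 0 = 1: r = r^2 * 23 mod 29 = 1^2 * 23 = 1*23 = 23
  bit 1 = 0: r = r^2 mod 29 = 23^2 = 7
  bit 2 = 1: r = r^2 * 23 mod 29 = 7^2 * 23 = 20*23 = 25
  bit 3 = 1: r = r^2 * 23 mod 29 = 25^2 * 23 = 16*23 = 20
  -> s = B^a = 20

Answer: 19 23 20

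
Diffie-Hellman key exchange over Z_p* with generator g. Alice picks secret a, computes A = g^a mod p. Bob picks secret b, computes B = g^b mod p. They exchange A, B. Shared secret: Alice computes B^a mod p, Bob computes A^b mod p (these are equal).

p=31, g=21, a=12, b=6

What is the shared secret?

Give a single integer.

A = 21^12 mod 31  (bits of 12 = 1100)
  bit 0 = 1: r = r^2 * 21 mod 31 = 1^2 * 21 = 1*21 = 21
  bit 1 = 1: r = r^2 * 21 mod 31 = 21^2 * 21 = 7*21 = 23
  bit 2 = 0: r = r^2 mod 31 = 23^2 = 2
  bit 3 = 0: r = r^2 mod 31 = 2^2 = 4
  -> A = 4
B = 21^6 mod 31  (bits of 6 = 110)
  bit 0 = 1: r = r^2 * 21 mod 31 = 1^2 * 21 = 1*21 = 21
  bit 1 = 1: r = r^2 * 21 mod 31 = 21^2 * 21 = 7*21 = 23
  bit 2 = 0: r = r^2 mod 31 = 23^2 = 2
  -> B = 2
s = B^a = 2^12 mod 31  (bits of 12 = 1100)
  bit 0 = 1: r = r^2 * 2 mod 31 = 1^2 * 2 = 1*2 = 2
  bit 1 = 1: r = r^2 * 2 mod 31 = 2^2 * 2 = 4*2 = 8
  bit 2 = 0: r = r^2 mod 31 = 8^2 = 2
  bit 3 = 0: r = r^2 mod 31 = 2^2 = 4
  -> s = B^a = 4

Answer: 4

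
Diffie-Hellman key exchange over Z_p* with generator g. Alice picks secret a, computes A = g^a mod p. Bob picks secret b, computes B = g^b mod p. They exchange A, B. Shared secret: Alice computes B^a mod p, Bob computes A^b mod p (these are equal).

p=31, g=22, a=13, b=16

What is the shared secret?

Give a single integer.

A = 22^13 mod 31  (bits of 13 = 1101)
  bit 0 = 1: r = r^2 * 22 mod 31 = 1^2 * 22 = 1*22 = 22
  bit 1 = 1: r = r^2 * 22 mod 31 = 22^2 * 22 = 19*22 = 15
  bit 2 = 0: r = r^2 mod 31 = 15^2 = 8
  bit 3 = 1: r = r^2 * 22 mod 31 = 8^2 * 22 = 2*22 = 13
  -> A = 13
B = 22^16 mod 31  (bits of 16 = 10000)
  bit 0 = 1: r = r^2 * 22 mod 31 = 1^2 * 22 = 1*22 = 22
  bit 1 = 0: r = r^2 mod 31 = 22^2 = 19
  bit 2 = 0: r = r^2 mod 31 = 19^2 = 20
  bit 3 = 0: r = r^2 mod 31 = 20^2 = 28
  bit 4 = 0: r = r^2 mod 31 = 28^2 = 9
  -> B = 9
s = B^a = 9^13 mod 31  (bits of 13 = 1101)
  bit 0 = 1: r = r^2 * 9 mod 31 = 1^2 * 9 = 1*9 = 9
  bit 1 = 1: r = r^2 * 9 mod 31 = 9^2 * 9 = 19*9 = 16
  bit 2 = 0: r = r^2 mod 31 = 16^2 = 8
  bit 3 = 1: r = r^2 * 9 mod 31 = 8^2 * 9 = 2*9 = 18
  -> s = B^a = 18

Answer: 18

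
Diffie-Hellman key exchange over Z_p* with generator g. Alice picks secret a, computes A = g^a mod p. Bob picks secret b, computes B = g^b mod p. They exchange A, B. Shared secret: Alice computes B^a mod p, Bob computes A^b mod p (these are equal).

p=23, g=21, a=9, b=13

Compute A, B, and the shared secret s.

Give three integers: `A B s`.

A = 21^9 mod 23  (bits of 9 = 1001)
  bit 0 = 1: r = r^2 * 21 mod 23 = 1^2 * 21 = 1*21 = 21
  bit 1 = 0: r = r^2 mod 23 = 21^2 = 4
  bit 2 = 0: r = r^2 mod 23 = 4^2 = 16
  bit 3 = 1: r = r^2 * 21 mod 23 = 16^2 * 21 = 3*21 = 17
  -> A = 17
B = 21^13 mod 23  (bits of 13 = 1101)
  bit 0 = 1: r = r^2 * 21 mod 23 = 1^2 * 21 = 1*21 = 21
  bit 1 = 1: r = r^2 * 21 mod 23 = 21^2 * 21 = 4*21 = 15
  bit 2 = 0: r = r^2 mod 23 = 15^2 = 18
  bit 3 = 1: r = r^2 * 21 mod 23 = 18^2 * 21 = 2*21 = 19
  -> B = 19
s = B^a = 19^9 mod 23  (bits of 9 = 1001)
  bit 0 = 1: r = r^2 * 19 mod 23 = 1^2 * 19 = 1*19 = 19
  bit 1 = 0: r = r^2 mod 23 = 19^2 = 16
  bit 2 = 0: r = r^2 mod 23 = 16^2 = 3
  bit 3 = 1: r = r^2 * 19 mod 23 = 3^2 * 19 = 9*19 = 10
  -> s = B^a = 10

Answer: 17 19 10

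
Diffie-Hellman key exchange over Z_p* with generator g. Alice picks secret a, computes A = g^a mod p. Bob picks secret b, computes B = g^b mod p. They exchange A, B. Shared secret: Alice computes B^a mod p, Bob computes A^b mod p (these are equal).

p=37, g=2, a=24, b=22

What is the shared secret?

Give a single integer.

Answer: 10

Derivation:
A = 2^24 mod 37  (bits of 24 = 11000)
  bit 0 = 1: r = r^2 * 2 mod 37 = 1^2 * 2 = 1*2 = 2
  bit 1 = 1: r = r^2 * 2 mod 37 = 2^2 * 2 = 4*2 = 8
  bit 2 = 0: r = r^2 mod 37 = 8^2 = 27
  bit 3 = 0: r = r^2 mod 37 = 27^2 = 26
  bit 4 = 0: r = r^2 mod 37 = 26^2 = 10
  -> A = 10
B = 2^22 mod 37  (bits of 22 = 10110)
  bit 0 = 1: r = r^2 * 2 mod 37 = 1^2 * 2 = 1*2 = 2
  bit 1 = 0: r = r^2 mod 37 = 2^2 = 4
  bit 2 = 1: r = r^2 * 2 mod 37 = 4^2 * 2 = 16*2 = 32
  bit 3 = 1: r = r^2 * 2 mod 37 = 32^2 * 2 = 25*2 = 13
  bit 4 = 0: r = r^2 mod 37 = 13^2 = 21
  -> B = 21
s = B^a = 21^24 mod 37  (bits of 24 = 11000)
  bit 0 = 1: r = r^2 * 21 mod 37 = 1^2 * 21 = 1*21 = 21
  bit 1 = 1: r = r^2 * 21 mod 37 = 21^2 * 21 = 34*21 = 11
  bit 2 = 0: r = r^2 mod 37 = 11^2 = 10
  bit 3 = 0: r = r^2 mod 37 = 10^2 = 26
  bit 4 = 0: r = r^2 mod 37 = 26^2 = 10
  -> s = B^a = 10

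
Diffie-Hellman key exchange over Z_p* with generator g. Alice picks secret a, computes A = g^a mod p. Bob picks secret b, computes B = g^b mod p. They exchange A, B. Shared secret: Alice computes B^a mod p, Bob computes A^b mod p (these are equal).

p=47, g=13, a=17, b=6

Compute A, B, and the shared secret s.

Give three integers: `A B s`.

A = 13^17 mod 47  (bits of 17 = 10001)
  bit 0 = 1: r = r^2 * 13 mod 47 = 1^2 * 13 = 1*13 = 13
  bit 1 = 0: r = r^2 mod 47 = 13^2 = 28
  bit 2 = 0: r = r^2 mod 47 = 28^2 = 32
  bit 3 = 0: r = r^2 mod 47 = 32^2 = 37
  bit 4 = 1: r = r^2 * 13 mod 47 = 37^2 * 13 = 6*13 = 31
  -> A = 31
B = 13^6 mod 47  (bits of 6 = 110)
  bit 0 = 1: r = r^2 * 13 mod 47 = 1^2 * 13 = 1*13 = 13
  bit 1 = 1: r = r^2 * 13 mod 47 = 13^2 * 13 = 28*13 = 35
  bit 2 = 0: r = r^2 mod 47 = 35^2 = 3
  -> B = 3
s = B^a = 3^17 mod 47  (bits of 17 = 10001)
  bit 0 = 1: r = r^2 * 3 mod 47 = 1^2 * 3 = 1*3 = 3
  bit 1 = 0: r = r^2 mod 47 = 3^2 = 9
  bit 2 = 0: r = r^2 mod 47 = 9^2 = 34
  bit 3 = 0: r = r^2 mod 47 = 34^2 = 28
  bit 4 = 1: r = r^2 * 3 mod 47 = 28^2 * 3 = 32*3 = 2
  -> s = B^a = 2

Answer: 31 3 2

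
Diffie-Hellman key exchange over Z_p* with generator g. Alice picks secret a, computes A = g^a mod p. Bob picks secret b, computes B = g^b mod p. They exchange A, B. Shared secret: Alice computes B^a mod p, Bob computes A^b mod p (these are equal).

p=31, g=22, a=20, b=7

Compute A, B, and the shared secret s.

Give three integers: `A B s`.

Answer: 25 21 25

Derivation:
A = 22^20 mod 31  (bits of 20 = 10100)
  bit 0 = 1: r = r^2 * 22 mod 31 = 1^2 * 22 = 1*22 = 22
  bit 1 = 0: r = r^2 mod 31 = 22^2 = 19
  bit 2 = 1: r = r^2 * 22 mod 31 = 19^2 * 22 = 20*22 = 6
  bit 3 = 0: r = r^2 mod 31 = 6^2 = 5
  bit 4 = 0: r = r^2 mod 31 = 5^2 = 25
  -> A = 25
B = 22^7 mod 31  (bits of 7 = 111)
  bit 0 = 1: r = r^2 * 22 mod 31 = 1^2 * 22 = 1*22 = 22
  bit 1 = 1: r = r^2 * 22 mod 31 = 22^2 * 22 = 19*22 = 15
  bit 2 = 1: r = r^2 * 22 mod 31 = 15^2 * 22 = 8*22 = 21
  -> B = 21
s = B^a = 21^20 mod 31  (bits of 20 = 10100)
  bit 0 = 1: r = r^2 * 21 mod 31 = 1^2 * 21 = 1*21 = 21
  bit 1 = 0: r = r^2 mod 31 = 21^2 = 7
  bit 2 = 1: r = r^2 * 21 mod 31 = 7^2 * 21 = 18*21 = 6
  bit 3 = 0: r = r^2 mod 31 = 6^2 = 5
  bit 4 = 0: r = r^2 mod 31 = 5^2 = 25
  -> s = B^a = 25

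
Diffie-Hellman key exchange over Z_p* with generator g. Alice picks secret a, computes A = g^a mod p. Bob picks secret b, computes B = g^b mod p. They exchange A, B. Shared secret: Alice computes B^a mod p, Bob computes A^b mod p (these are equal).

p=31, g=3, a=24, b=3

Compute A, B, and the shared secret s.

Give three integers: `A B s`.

A = 3^24 mod 31  (bits of 24 = 11000)
  bit 0 = 1: r = r^2 * 3 mod 31 = 1^2 * 3 = 1*3 = 3
  bit 1 = 1: r = r^2 * 3 mod 31 = 3^2 * 3 = 9*3 = 27
  bit 2 = 0: r = r^2 mod 31 = 27^2 = 16
  bit 3 = 0: r = r^2 mod 31 = 16^2 = 8
  bit 4 = 0: r = r^2 mod 31 = 8^2 = 2
  -> A = 2
B = 3^3 mod 31  (bits of 3 = 11)
  bit 0 = 1: r = r^2 * 3 mod 31 = 1^2 * 3 = 1*3 = 3
  bit 1 = 1: r = r^2 * 3 mod 31 = 3^2 * 3 = 9*3 = 27
  -> B = 27
s = B^a = 27^24 mod 31  (bits of 24 = 11000)
  bit 0 = 1: r = r^2 * 27 mod 31 = 1^2 * 27 = 1*27 = 27
  bit 1 = 1: r = r^2 * 27 mod 31 = 27^2 * 27 = 16*27 = 29
  bit 2 = 0: r = r^2 mod 31 = 29^2 = 4
  bit 3 = 0: r = r^2 mod 31 = 4^2 = 16
  bit 4 = 0: r = r^2 mod 31 = 16^2 = 8
  -> s = B^a = 8

Answer: 2 27 8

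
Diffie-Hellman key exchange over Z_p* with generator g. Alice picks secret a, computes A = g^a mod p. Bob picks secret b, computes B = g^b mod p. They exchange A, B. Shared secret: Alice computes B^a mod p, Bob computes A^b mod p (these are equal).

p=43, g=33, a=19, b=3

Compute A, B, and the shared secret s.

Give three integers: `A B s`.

A = 33^19 mod 43  (bits of 19 = 10011)
  bit 0 = 1: r = r^2 * 33 mod 43 = 1^2 * 33 = 1*33 = 33
  bit 1 = 0: r = r^2 mod 43 = 33^2 = 14
  bit 2 = 0: r = r^2 mod 43 = 14^2 = 24
  bit 3 = 1: r = r^2 * 33 mod 43 = 24^2 * 33 = 17*33 = 2
  bit 4 = 1: r = r^2 * 33 mod 43 = 2^2 * 33 = 4*33 = 3
  -> A = 3
B = 33^3 mod 43  (bits of 3 = 11)
  bit 0 = 1: r = r^2 * 33 mod 43 = 1^2 * 33 = 1*33 = 33
  bit 1 = 1: r = r^2 * 33 mod 43 = 33^2 * 33 = 14*33 = 32
  -> B = 32
s = B^a = 32^19 mod 43  (bits of 19 = 10011)
  bit 0 = 1: r = r^2 * 32 mod 43 = 1^2 * 32 = 1*32 = 32
  bit 1 = 0: r = r^2 mod 43 = 32^2 = 35
  bit 2 = 0: r = r^2 mod 43 = 35^2 = 21
  bit 3 = 1: r = r^2 * 32 mod 43 = 21^2 * 32 = 11*32 = 8
  bit 4 = 1: r = r^2 * 32 mod 43 = 8^2 * 32 = 21*32 = 27
  -> s = B^a = 27

Answer: 3 32 27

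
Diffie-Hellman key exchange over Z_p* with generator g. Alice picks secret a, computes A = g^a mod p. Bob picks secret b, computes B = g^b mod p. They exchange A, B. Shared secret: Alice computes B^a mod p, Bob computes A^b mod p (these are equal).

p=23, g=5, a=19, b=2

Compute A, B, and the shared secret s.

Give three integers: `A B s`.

Answer: 7 2 3

Derivation:
A = 5^19 mod 23  (bits of 19 = 10011)
  bit 0 = 1: r = r^2 * 5 mod 23 = 1^2 * 5 = 1*5 = 5
  bit 1 = 0: r = r^2 mod 23 = 5^2 = 2
  bit 2 = 0: r = r^2 mod 23 = 2^2 = 4
  bit 3 = 1: r = r^2 * 5 mod 23 = 4^2 * 5 = 16*5 = 11
  bit 4 = 1: r = r^2 * 5 mod 23 = 11^2 * 5 = 6*5 = 7
  -> A = 7
B = 5^2 mod 23  (bits of 2 = 10)
  bit 0 = 1: r = r^2 * 5 mod 23 = 1^2 * 5 = 1*5 = 5
  bit 1 = 0: r = r^2 mod 23 = 5^2 = 2
  -> B = 2
s = B^a = 2^19 mod 23  (bits of 19 = 10011)
  bit 0 = 1: r = r^2 * 2 mod 23 = 1^2 * 2 = 1*2 = 2
  bit 1 = 0: r = r^2 mod 23 = 2^2 = 4
  bit 2 = 0: r = r^2 mod 23 = 4^2 = 16
  bit 3 = 1: r = r^2 * 2 mod 23 = 16^2 * 2 = 3*2 = 6
  bit 4 = 1: r = r^2 * 2 mod 23 = 6^2 * 2 = 13*2 = 3
  -> s = B^a = 3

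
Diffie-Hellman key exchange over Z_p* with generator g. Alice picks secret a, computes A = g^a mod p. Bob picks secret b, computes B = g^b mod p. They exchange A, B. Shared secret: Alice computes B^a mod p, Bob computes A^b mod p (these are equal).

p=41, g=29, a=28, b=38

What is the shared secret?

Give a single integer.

Answer: 10

Derivation:
A = 29^28 mod 41  (bits of 28 = 11100)
  bit 0 = 1: r = r^2 * 29 mod 41 = 1^2 * 29 = 1*29 = 29
  bit 1 = 1: r = r^2 * 29 mod 41 = 29^2 * 29 = 21*29 = 35
  bit 2 = 1: r = r^2 * 29 mod 41 = 35^2 * 29 = 36*29 = 19
  bit 3 = 0: r = r^2 mod 41 = 19^2 = 33
  bit 4 = 0: r = r^2 mod 41 = 33^2 = 23
  -> A = 23
B = 29^38 mod 41  (bits of 38 = 100110)
  bit 0 = 1: r = r^2 * 29 mod 41 = 1^2 * 29 = 1*29 = 29
  bit 1 = 0: r = r^2 mod 41 = 29^2 = 21
  bit 2 = 0: r = r^2 mod 41 = 21^2 = 31
  bit 3 = 1: r = r^2 * 29 mod 41 = 31^2 * 29 = 18*29 = 30
  bit 4 = 1: r = r^2 * 29 mod 41 = 30^2 * 29 = 39*29 = 24
  bit 5 = 0: r = r^2 mod 41 = 24^2 = 2
  -> B = 2
s = B^a = 2^28 mod 41  (bits of 28 = 11100)
  bit 0 = 1: r = r^2 * 2 mod 41 = 1^2 * 2 = 1*2 = 2
  bit 1 = 1: r = r^2 * 2 mod 41 = 2^2 * 2 = 4*2 = 8
  bit 2 = 1: r = r^2 * 2 mod 41 = 8^2 * 2 = 23*2 = 5
  bit 3 = 0: r = r^2 mod 41 = 5^2 = 25
  bit 4 = 0: r = r^2 mod 41 = 25^2 = 10
  -> s = B^a = 10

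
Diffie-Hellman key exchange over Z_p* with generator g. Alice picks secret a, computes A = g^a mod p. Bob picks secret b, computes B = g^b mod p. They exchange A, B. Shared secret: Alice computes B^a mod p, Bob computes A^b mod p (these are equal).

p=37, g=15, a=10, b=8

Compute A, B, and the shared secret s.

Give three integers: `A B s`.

Answer: 21 7 7

Derivation:
A = 15^10 mod 37  (bits of 10 = 1010)
  bit 0 = 1: r = r^2 * 15 mod 37 = 1^2 * 15 = 1*15 = 15
  bit 1 = 0: r = r^2 mod 37 = 15^2 = 3
  bit 2 = 1: r = r^2 * 15 mod 37 = 3^2 * 15 = 9*15 = 24
  bit 3 = 0: r = r^2 mod 37 = 24^2 = 21
  -> A = 21
B = 15^8 mod 37  (bits of 8 = 1000)
  bit 0 = 1: r = r^2 * 15 mod 37 = 1^2 * 15 = 1*15 = 15
  bit 1 = 0: r = r^2 mod 37 = 15^2 = 3
  bit 2 = 0: r = r^2 mod 37 = 3^2 = 9
  bit 3 = 0: r = r^2 mod 37 = 9^2 = 7
  -> B = 7
s = B^a = 7^10 mod 37  (bits of 10 = 1010)
  bit 0 = 1: r = r^2 * 7 mod 37 = 1^2 * 7 = 1*7 = 7
  bit 1 = 0: r = r^2 mod 37 = 7^2 = 12
  bit 2 = 1: r = r^2 * 7 mod 37 = 12^2 * 7 = 33*7 = 9
  bit 3 = 0: r = r^2 mod 37 = 9^2 = 7
  -> s = B^a = 7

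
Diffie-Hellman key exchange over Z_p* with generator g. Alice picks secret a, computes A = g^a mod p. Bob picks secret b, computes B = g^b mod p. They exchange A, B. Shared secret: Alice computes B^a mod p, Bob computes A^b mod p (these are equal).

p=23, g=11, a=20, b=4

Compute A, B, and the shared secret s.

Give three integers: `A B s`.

Answer: 4 13 3

Derivation:
A = 11^20 mod 23  (bits of 20 = 10100)
  bit 0 = 1: r = r^2 * 11 mod 23 = 1^2 * 11 = 1*11 = 11
  bit 1 = 0: r = r^2 mod 23 = 11^2 = 6
  bit 2 = 1: r = r^2 * 11 mod 23 = 6^2 * 11 = 13*11 = 5
  bit 3 = 0: r = r^2 mod 23 = 5^2 = 2
  bit 4 = 0: r = r^2 mod 23 = 2^2 = 4
  -> A = 4
B = 11^4 mod 23  (bits of 4 = 100)
  bit 0 = 1: r = r^2 * 11 mod 23 = 1^2 * 11 = 1*11 = 11
  bit 1 = 0: r = r^2 mod 23 = 11^2 = 6
  bit 2 = 0: r = r^2 mod 23 = 6^2 = 13
  -> B = 13
s = B^a = 13^20 mod 23  (bits of 20 = 10100)
  bit 0 = 1: r = r^2 * 13 mod 23 = 1^2 * 13 = 1*13 = 13
  bit 1 = 0: r = r^2 mod 23 = 13^2 = 8
  bit 2 = 1: r = r^2 * 13 mod 23 = 8^2 * 13 = 18*13 = 4
  bit 3 = 0: r = r^2 mod 23 = 4^2 = 16
  bit 4 = 0: r = r^2 mod 23 = 16^2 = 3
  -> s = B^a = 3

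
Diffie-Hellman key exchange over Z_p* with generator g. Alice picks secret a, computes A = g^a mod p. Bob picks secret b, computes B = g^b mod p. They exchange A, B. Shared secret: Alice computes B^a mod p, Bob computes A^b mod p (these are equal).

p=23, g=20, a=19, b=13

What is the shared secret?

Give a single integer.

A = 20^19 mod 23  (bits of 19 = 10011)
  bit 0 = 1: r = r^2 * 20 mod 23 = 1^2 * 20 = 1*20 = 20
  bit 1 = 0: r = r^2 mod 23 = 20^2 = 9
  bit 2 = 0: r = r^2 mod 23 = 9^2 = 12
  bit 3 = 1: r = r^2 * 20 mod 23 = 12^2 * 20 = 6*20 = 5
  bit 4 = 1: r = r^2 * 20 mod 23 = 5^2 * 20 = 2*20 = 17
  -> A = 17
B = 20^13 mod 23  (bits of 13 = 1101)
  bit 0 = 1: r = r^2 * 20 mod 23 = 1^2 * 20 = 1*20 = 20
  bit 1 = 1: r = r^2 * 20 mod 23 = 20^2 * 20 = 9*20 = 19
  bit 2 = 0: r = r^2 mod 23 = 19^2 = 16
  bit 3 = 1: r = r^2 * 20 mod 23 = 16^2 * 20 = 3*20 = 14
  -> B = 14
s = B^a = 14^19 mod 23  (bits of 19 = 10011)
  bit 0 = 1: r = r^2 * 14 mod 23 = 1^2 * 14 = 1*14 = 14
  bit 1 = 0: r = r^2 mod 23 = 14^2 = 12
  bit 2 = 0: r = r^2 mod 23 = 12^2 = 6
  bit 3 = 1: r = r^2 * 14 mod 23 = 6^2 * 14 = 13*14 = 21
  bit 4 = 1: r = r^2 * 14 mod 23 = 21^2 * 14 = 4*14 = 10
  -> s = B^a = 10

Answer: 10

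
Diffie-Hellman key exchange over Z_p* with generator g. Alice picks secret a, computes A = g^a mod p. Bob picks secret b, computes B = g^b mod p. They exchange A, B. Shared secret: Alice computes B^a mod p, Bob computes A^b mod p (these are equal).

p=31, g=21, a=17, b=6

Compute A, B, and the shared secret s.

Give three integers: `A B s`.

A = 21^17 mod 31  (bits of 17 = 10001)
  bit 0 = 1: r = r^2 * 21 mod 31 = 1^2 * 21 = 1*21 = 21
  bit 1 = 0: r = r^2 mod 31 = 21^2 = 7
  bit 2 = 0: r = r^2 mod 31 = 7^2 = 18
  bit 3 = 0: r = r^2 mod 31 = 18^2 = 14
  bit 4 = 1: r = r^2 * 21 mod 31 = 14^2 * 21 = 10*21 = 24
  -> A = 24
B = 21^6 mod 31  (bits of 6 = 110)
  bit 0 = 1: r = r^2 * 21 mod 31 = 1^2 * 21 = 1*21 = 21
  bit 1 = 1: r = r^2 * 21 mod 31 = 21^2 * 21 = 7*21 = 23
  bit 2 = 0: r = r^2 mod 31 = 23^2 = 2
  -> B = 2
s = B^a = 2^17 mod 31  (bits of 17 = 10001)
  bit 0 = 1: r = r^2 * 2 mod 31 = 1^2 * 2 = 1*2 = 2
  bit 1 = 0: r = r^2 mod 31 = 2^2 = 4
  bit 2 = 0: r = r^2 mod 31 = 4^2 = 16
  bit 3 = 0: r = r^2 mod 31 = 16^2 = 8
  bit 4 = 1: r = r^2 * 2 mod 31 = 8^2 * 2 = 2*2 = 4
  -> s = B^a = 4

Answer: 24 2 4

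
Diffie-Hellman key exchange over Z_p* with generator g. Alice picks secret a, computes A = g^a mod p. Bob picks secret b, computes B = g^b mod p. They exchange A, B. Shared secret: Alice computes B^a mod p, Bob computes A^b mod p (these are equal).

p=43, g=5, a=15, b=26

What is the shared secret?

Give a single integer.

A = 5^15 mod 43  (bits of 15 = 1111)
  bit 0 = 1: r = r^2 * 5 mod 43 = 1^2 * 5 = 1*5 = 5
  bit 1 = 1: r = r^2 * 5 mod 43 = 5^2 * 5 = 25*5 = 39
  bit 2 = 1: r = r^2 * 5 mod 43 = 39^2 * 5 = 16*5 = 37
  bit 3 = 1: r = r^2 * 5 mod 43 = 37^2 * 5 = 36*5 = 8
  -> A = 8
B = 5^26 mod 43  (bits of 26 = 11010)
  bit 0 = 1: r = r^2 * 5 mod 43 = 1^2 * 5 = 1*5 = 5
  bit 1 = 1: r = r^2 * 5 mod 43 = 5^2 * 5 = 25*5 = 39
  bit 2 = 0: r = r^2 mod 43 = 39^2 = 16
  bit 3 = 1: r = r^2 * 5 mod 43 = 16^2 * 5 = 41*5 = 33
  bit 4 = 0: r = r^2 mod 43 = 33^2 = 14
  -> B = 14
s = B^a = 14^15 mod 43  (bits of 15 = 1111)
  bit 0 = 1: r = r^2 * 14 mod 43 = 1^2 * 14 = 1*14 = 14
  bit 1 = 1: r = r^2 * 14 mod 43 = 14^2 * 14 = 24*14 = 35
  bit 2 = 1: r = r^2 * 14 mod 43 = 35^2 * 14 = 21*14 = 36
  bit 3 = 1: r = r^2 * 14 mod 43 = 36^2 * 14 = 6*14 = 41
  -> s = B^a = 41

Answer: 41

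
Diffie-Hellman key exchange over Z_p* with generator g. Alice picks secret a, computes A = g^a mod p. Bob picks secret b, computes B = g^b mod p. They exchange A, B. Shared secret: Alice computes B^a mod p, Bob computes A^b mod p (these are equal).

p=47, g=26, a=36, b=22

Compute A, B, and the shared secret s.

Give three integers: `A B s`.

Answer: 7 9 27

Derivation:
A = 26^36 mod 47  (bits of 36 = 100100)
  bit 0 = 1: r = r^2 * 26 mod 47 = 1^2 * 26 = 1*26 = 26
  bit 1 = 0: r = r^2 mod 47 = 26^2 = 18
  bit 2 = 0: r = r^2 mod 47 = 18^2 = 42
  bit 3 = 1: r = r^2 * 26 mod 47 = 42^2 * 26 = 25*26 = 39
  bit 4 = 0: r = r^2 mod 47 = 39^2 = 17
  bit 5 = 0: r = r^2 mod 47 = 17^2 = 7
  -> A = 7
B = 26^22 mod 47  (bits of 22 = 10110)
  bit 0 = 1: r = r^2 * 26 mod 47 = 1^2 * 26 = 1*26 = 26
  bit 1 = 0: r = r^2 mod 47 = 26^2 = 18
  bit 2 = 1: r = r^2 * 26 mod 47 = 18^2 * 26 = 42*26 = 11
  bit 3 = 1: r = r^2 * 26 mod 47 = 11^2 * 26 = 27*26 = 44
  bit 4 = 0: r = r^2 mod 47 = 44^2 = 9
  -> B = 9
s = B^a = 9^36 mod 47  (bits of 36 = 100100)
  bit 0 = 1: r = r^2 * 9 mod 47 = 1^2 * 9 = 1*9 = 9
  bit 1 = 0: r = r^2 mod 47 = 9^2 = 34
  bit 2 = 0: r = r^2 mod 47 = 34^2 = 28
  bit 3 = 1: r = r^2 * 9 mod 47 = 28^2 * 9 = 32*9 = 6
  bit 4 = 0: r = r^2 mod 47 = 6^2 = 36
  bit 5 = 0: r = r^2 mod 47 = 36^2 = 27
  -> s = B^a = 27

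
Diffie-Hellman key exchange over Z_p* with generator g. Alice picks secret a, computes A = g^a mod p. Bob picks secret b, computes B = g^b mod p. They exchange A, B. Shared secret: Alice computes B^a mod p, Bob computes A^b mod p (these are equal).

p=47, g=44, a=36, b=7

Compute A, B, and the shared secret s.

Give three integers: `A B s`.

A = 44^36 mod 47  (bits of 36 = 100100)
  bit 0 = 1: r = r^2 * 44 mod 47 = 1^2 * 44 = 1*44 = 44
  bit 1 = 0: r = r^2 mod 47 = 44^2 = 9
  bit 2 = 0: r = r^2 mod 47 = 9^2 = 34
  bit 3 = 1: r = r^2 * 44 mod 47 = 34^2 * 44 = 28*44 = 10
  bit 4 = 0: r = r^2 mod 47 = 10^2 = 6
  bit 5 = 0: r = r^2 mod 47 = 6^2 = 36
  -> A = 36
B = 44^7 mod 47  (bits of 7 = 111)
  bit 0 = 1: r = r^2 * 44 mod 47 = 1^2 * 44 = 1*44 = 44
  bit 1 = 1: r = r^2 * 44 mod 47 = 44^2 * 44 = 9*44 = 20
  bit 2 = 1: r = r^2 * 44 mod 47 = 20^2 * 44 = 24*44 = 22
  -> B = 22
s = B^a = 22^36 mod 47  (bits of 36 = 100100)
  bit 0 = 1: r = r^2 * 22 mod 47 = 1^2 * 22 = 1*22 = 22
  bit 1 = 0: r = r^2 mod 47 = 22^2 = 14
  bit 2 = 0: r = r^2 mod 47 = 14^2 = 8
  bit 3 = 1: r = r^2 * 22 mod 47 = 8^2 * 22 = 17*22 = 45
  bit 4 = 0: r = r^2 mod 47 = 45^2 = 4
  bit 5 = 0: r = r^2 mod 47 = 4^2 = 16
  -> s = B^a = 16

Answer: 36 22 16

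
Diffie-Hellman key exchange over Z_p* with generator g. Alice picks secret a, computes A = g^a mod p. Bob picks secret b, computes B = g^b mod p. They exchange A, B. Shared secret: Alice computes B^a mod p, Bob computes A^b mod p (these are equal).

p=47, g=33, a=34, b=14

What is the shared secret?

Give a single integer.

A = 33^34 mod 47  (bits of 34 = 100010)
  bit 0 = 1: r = r^2 * 33 mod 47 = 1^2 * 33 = 1*33 = 33
  bit 1 = 0: r = r^2 mod 47 = 33^2 = 8
  bit 2 = 0: r = r^2 mod 47 = 8^2 = 17
  bit 3 = 0: r = r^2 mod 47 = 17^2 = 7
  bit 4 = 1: r = r^2 * 33 mod 47 = 7^2 * 33 = 2*33 = 19
  bit 5 = 0: r = r^2 mod 47 = 19^2 = 32
  -> A = 32
B = 33^14 mod 47  (bits of 14 = 1110)
  bit 0 = 1: r = r^2 * 33 mod 47 = 1^2 * 33 = 1*33 = 33
  bit 1 = 1: r = r^2 * 33 mod 47 = 33^2 * 33 = 8*33 = 29
  bit 2 = 1: r = r^2 * 33 mod 47 = 29^2 * 33 = 42*33 = 23
  bit 3 = 0: r = r^2 mod 47 = 23^2 = 12
  -> B = 12
s = B^a = 12^34 mod 47  (bits of 34 = 100010)
  bit 0 = 1: r = r^2 * 12 mod 47 = 1^2 * 12 = 1*12 = 12
  bit 1 = 0: r = r^2 mod 47 = 12^2 = 3
  bit 2 = 0: r = r^2 mod 47 = 3^2 = 9
  bit 3 = 0: r = r^2 mod 47 = 9^2 = 34
  bit 4 = 1: r = r^2 * 12 mod 47 = 34^2 * 12 = 28*12 = 7
  bit 5 = 0: r = r^2 mod 47 = 7^2 = 2
  -> s = B^a = 2

Answer: 2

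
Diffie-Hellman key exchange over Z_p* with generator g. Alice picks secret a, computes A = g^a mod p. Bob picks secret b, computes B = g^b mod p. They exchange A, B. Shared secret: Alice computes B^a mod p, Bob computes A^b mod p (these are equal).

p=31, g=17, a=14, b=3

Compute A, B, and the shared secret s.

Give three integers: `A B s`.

Answer: 20 15 2

Derivation:
A = 17^14 mod 31  (bits of 14 = 1110)
  bit 0 = 1: r = r^2 * 17 mod 31 = 1^2 * 17 = 1*17 = 17
  bit 1 = 1: r = r^2 * 17 mod 31 = 17^2 * 17 = 10*17 = 15
  bit 2 = 1: r = r^2 * 17 mod 31 = 15^2 * 17 = 8*17 = 12
  bit 3 = 0: r = r^2 mod 31 = 12^2 = 20
  -> A = 20
B = 17^3 mod 31  (bits of 3 = 11)
  bit 0 = 1: r = r^2 * 17 mod 31 = 1^2 * 17 = 1*17 = 17
  bit 1 = 1: r = r^2 * 17 mod 31 = 17^2 * 17 = 10*17 = 15
  -> B = 15
s = B^a = 15^14 mod 31  (bits of 14 = 1110)
  bit 0 = 1: r = r^2 * 15 mod 31 = 1^2 * 15 = 1*15 = 15
  bit 1 = 1: r = r^2 * 15 mod 31 = 15^2 * 15 = 8*15 = 27
  bit 2 = 1: r = r^2 * 15 mod 31 = 27^2 * 15 = 16*15 = 23
  bit 3 = 0: r = r^2 mod 31 = 23^2 = 2
  -> s = B^a = 2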